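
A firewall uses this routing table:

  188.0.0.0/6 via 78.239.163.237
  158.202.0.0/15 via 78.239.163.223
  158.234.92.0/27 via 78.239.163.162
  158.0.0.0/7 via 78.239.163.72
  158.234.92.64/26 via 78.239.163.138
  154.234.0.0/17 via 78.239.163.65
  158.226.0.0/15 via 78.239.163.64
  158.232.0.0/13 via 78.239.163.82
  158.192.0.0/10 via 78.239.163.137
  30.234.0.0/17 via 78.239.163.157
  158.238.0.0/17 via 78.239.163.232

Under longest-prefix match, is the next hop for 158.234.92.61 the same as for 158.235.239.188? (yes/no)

yes

158.234.92.61: longest match 158.232.0.0/13 -> 78.239.163.82
158.235.239.188: longest match 158.232.0.0/13 -> 78.239.163.82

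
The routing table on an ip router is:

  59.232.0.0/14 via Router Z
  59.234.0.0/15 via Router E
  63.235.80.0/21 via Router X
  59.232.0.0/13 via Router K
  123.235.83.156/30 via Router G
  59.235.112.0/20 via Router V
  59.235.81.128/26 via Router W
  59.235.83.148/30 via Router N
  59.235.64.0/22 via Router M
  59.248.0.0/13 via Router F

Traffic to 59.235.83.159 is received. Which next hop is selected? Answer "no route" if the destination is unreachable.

Router E

Routes whose prefix contains 59.235.83.159:
  59.232.0.0/13 (59.232.0.0 - 59.239.255.255) -> Router K
  59.232.0.0/14 (59.232.0.0 - 59.235.255.255) -> Router Z
  59.234.0.0/15 (59.234.0.0 - 59.235.255.255) -> Router E
More-specific entries that do NOT match:
  123.235.83.156/30 (123.235.83.156 - 123.235.83.159) does not contain 59.235.83.159
  59.235.83.148/30 (59.235.83.148 - 59.235.83.151) does not contain 59.235.83.159
  59.235.81.128/26 (59.235.81.128 - 59.235.81.191) does not contain 59.235.83.159
  59.235.64.0/22 (59.235.64.0 - 59.235.67.255) does not contain 59.235.83.159
  63.235.80.0/21 (63.235.80.0 - 63.235.87.255) does not contain 59.235.83.159
  59.235.112.0/20 (59.235.112.0 - 59.235.127.255) does not contain 59.235.83.159
Longest matching prefix is /15 -> next hop Router E.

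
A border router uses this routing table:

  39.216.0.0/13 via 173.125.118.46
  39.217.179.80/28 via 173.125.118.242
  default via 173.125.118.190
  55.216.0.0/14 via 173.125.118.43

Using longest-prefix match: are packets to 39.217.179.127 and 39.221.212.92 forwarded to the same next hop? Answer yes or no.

39.217.179.127: longest match 39.216.0.0/13 -> 173.125.118.46
39.221.212.92: longest match 39.216.0.0/13 -> 173.125.118.46

yes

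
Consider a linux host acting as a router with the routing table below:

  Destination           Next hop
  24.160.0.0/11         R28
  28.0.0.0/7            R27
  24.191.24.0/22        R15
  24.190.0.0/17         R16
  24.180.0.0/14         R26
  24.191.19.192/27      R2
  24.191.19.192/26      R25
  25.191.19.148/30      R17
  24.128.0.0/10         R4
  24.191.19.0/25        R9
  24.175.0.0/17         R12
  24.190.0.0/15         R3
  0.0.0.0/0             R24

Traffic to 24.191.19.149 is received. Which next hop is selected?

Routes whose prefix contains 24.191.19.149:
  0.0.0.0/0 (default, matches everything) -> R24
  24.128.0.0/10 (24.128.0.0 - 24.191.255.255) -> R4
  24.160.0.0/11 (24.160.0.0 - 24.191.255.255) -> R28
  24.190.0.0/15 (24.190.0.0 - 24.191.255.255) -> R3
More-specific entries that do NOT match:
  25.191.19.148/30 (25.191.19.148 - 25.191.19.151) does not contain 24.191.19.149
  24.191.19.192/27 (24.191.19.192 - 24.191.19.223) does not contain 24.191.19.149
  24.191.19.192/26 (24.191.19.192 - 24.191.19.255) does not contain 24.191.19.149
  24.191.19.0/25 (24.191.19.0 - 24.191.19.127) does not contain 24.191.19.149
  24.191.24.0/22 (24.191.24.0 - 24.191.27.255) does not contain 24.191.19.149
  24.190.0.0/17 (24.190.0.0 - 24.190.127.255) does not contain 24.191.19.149
  24.175.0.0/17 (24.175.0.0 - 24.175.127.255) does not contain 24.191.19.149
Longest matching prefix is /15 -> next hop R3.

R3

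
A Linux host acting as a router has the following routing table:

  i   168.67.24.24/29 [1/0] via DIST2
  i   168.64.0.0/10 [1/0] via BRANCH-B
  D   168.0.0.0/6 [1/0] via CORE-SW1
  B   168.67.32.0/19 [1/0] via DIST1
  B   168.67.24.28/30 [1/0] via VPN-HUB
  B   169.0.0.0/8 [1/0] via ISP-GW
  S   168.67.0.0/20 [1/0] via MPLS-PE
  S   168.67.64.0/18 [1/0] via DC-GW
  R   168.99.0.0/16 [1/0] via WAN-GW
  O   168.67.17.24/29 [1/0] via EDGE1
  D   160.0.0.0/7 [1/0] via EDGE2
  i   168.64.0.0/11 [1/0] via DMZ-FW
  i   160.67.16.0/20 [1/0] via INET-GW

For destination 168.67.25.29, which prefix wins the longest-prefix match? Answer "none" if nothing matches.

Entries matching 168.67.25.29:
  168.0.0.0/6 (168.0.0.0 - 171.255.255.255)
  168.64.0.0/10 (168.64.0.0 - 168.127.255.255)
  168.64.0.0/11 (168.64.0.0 - 168.95.255.255)
Most specific is 168.64.0.0/11.

168.64.0.0/11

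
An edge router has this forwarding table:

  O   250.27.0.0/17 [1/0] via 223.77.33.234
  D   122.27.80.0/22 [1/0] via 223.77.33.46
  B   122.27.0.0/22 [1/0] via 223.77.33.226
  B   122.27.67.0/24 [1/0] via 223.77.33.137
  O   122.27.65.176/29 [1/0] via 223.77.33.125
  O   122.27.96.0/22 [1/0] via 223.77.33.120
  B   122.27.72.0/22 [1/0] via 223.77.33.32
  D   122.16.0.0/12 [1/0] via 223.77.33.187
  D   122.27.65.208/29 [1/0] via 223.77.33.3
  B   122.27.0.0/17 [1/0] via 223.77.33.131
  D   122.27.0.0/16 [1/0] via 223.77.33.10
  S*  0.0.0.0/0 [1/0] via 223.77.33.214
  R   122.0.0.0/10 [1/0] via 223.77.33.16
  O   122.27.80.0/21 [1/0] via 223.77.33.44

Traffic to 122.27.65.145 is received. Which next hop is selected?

Routes whose prefix contains 122.27.65.145:
  0.0.0.0/0 (default, matches everything) -> 223.77.33.214
  122.0.0.0/10 (122.0.0.0 - 122.63.255.255) -> 223.77.33.16
  122.16.0.0/12 (122.16.0.0 - 122.31.255.255) -> 223.77.33.187
  122.27.0.0/16 (122.27.0.0 - 122.27.255.255) -> 223.77.33.10
  122.27.0.0/17 (122.27.0.0 - 122.27.127.255) -> 223.77.33.131
More-specific entries that do NOT match:
  122.27.65.176/29 (122.27.65.176 - 122.27.65.183) does not contain 122.27.65.145
  122.27.65.208/29 (122.27.65.208 - 122.27.65.215) does not contain 122.27.65.145
  122.27.67.0/24 (122.27.67.0 - 122.27.67.255) does not contain 122.27.65.145
  122.27.80.0/22 (122.27.80.0 - 122.27.83.255) does not contain 122.27.65.145
  122.27.0.0/22 (122.27.0.0 - 122.27.3.255) does not contain 122.27.65.145
  122.27.96.0/22 (122.27.96.0 - 122.27.99.255) does not contain 122.27.65.145
  122.27.72.0/22 (122.27.72.0 - 122.27.75.255) does not contain 122.27.65.145
  122.27.80.0/21 (122.27.80.0 - 122.27.87.255) does not contain 122.27.65.145
Longest matching prefix is /17 -> next hop 223.77.33.131.

223.77.33.131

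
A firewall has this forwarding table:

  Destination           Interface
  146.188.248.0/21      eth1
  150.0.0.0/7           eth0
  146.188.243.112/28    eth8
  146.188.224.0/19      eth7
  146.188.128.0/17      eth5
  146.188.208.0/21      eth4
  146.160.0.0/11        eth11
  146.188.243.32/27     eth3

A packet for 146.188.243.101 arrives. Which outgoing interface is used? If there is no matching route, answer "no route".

Routes whose prefix contains 146.188.243.101:
  146.160.0.0/11 (146.160.0.0 - 146.191.255.255) -> eth11
  146.188.128.0/17 (146.188.128.0 - 146.188.255.255) -> eth5
  146.188.224.0/19 (146.188.224.0 - 146.188.255.255) -> eth7
More-specific entries that do NOT match:
  146.188.243.112/28 (146.188.243.112 - 146.188.243.127) does not contain 146.188.243.101
  146.188.243.32/27 (146.188.243.32 - 146.188.243.63) does not contain 146.188.243.101
  146.188.248.0/21 (146.188.248.0 - 146.188.255.255) does not contain 146.188.243.101
  146.188.208.0/21 (146.188.208.0 - 146.188.215.255) does not contain 146.188.243.101
Longest matching prefix is /19 -> interface eth7.

eth7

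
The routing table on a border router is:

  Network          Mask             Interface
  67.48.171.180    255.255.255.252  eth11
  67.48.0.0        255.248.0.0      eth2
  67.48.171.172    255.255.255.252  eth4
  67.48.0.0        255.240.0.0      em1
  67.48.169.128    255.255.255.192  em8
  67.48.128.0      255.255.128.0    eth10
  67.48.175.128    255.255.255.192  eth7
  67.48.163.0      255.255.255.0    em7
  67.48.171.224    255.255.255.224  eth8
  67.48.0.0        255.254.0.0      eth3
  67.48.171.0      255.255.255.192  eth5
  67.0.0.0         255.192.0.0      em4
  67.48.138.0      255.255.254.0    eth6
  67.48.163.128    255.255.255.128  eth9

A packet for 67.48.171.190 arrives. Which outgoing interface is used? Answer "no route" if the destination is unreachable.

Routes whose prefix contains 67.48.171.190:
  67.0.0.0/10 (67.0.0.0 - 67.63.255.255) -> em4
  67.48.0.0/12 (67.48.0.0 - 67.63.255.255) -> em1
  67.48.0.0/13 (67.48.0.0 - 67.55.255.255) -> eth2
  67.48.0.0/15 (67.48.0.0 - 67.49.255.255) -> eth3
  67.48.128.0/17 (67.48.128.0 - 67.48.255.255) -> eth10
More-specific entries that do NOT match:
  67.48.171.180/30 (67.48.171.180 - 67.48.171.183) does not contain 67.48.171.190
  67.48.171.172/30 (67.48.171.172 - 67.48.171.175) does not contain 67.48.171.190
  67.48.171.224/27 (67.48.171.224 - 67.48.171.255) does not contain 67.48.171.190
  67.48.169.128/26 (67.48.169.128 - 67.48.169.191) does not contain 67.48.171.190
  67.48.175.128/26 (67.48.175.128 - 67.48.175.191) does not contain 67.48.171.190
  67.48.171.0/26 (67.48.171.0 - 67.48.171.63) does not contain 67.48.171.190
  67.48.163.128/25 (67.48.163.128 - 67.48.163.255) does not contain 67.48.171.190
  67.48.163.0/24 (67.48.163.0 - 67.48.163.255) does not contain 67.48.171.190
  67.48.138.0/23 (67.48.138.0 - 67.48.139.255) does not contain 67.48.171.190
Longest matching prefix is /17 -> interface eth10.

eth10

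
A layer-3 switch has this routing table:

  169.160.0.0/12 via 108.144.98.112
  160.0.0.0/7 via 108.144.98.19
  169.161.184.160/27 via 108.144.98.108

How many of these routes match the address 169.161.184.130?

1

Prefixes containing 169.161.184.130:
  169.160.0.0/12 (169.160.0.0 - 169.175.255.255)
Total matching entries: 1.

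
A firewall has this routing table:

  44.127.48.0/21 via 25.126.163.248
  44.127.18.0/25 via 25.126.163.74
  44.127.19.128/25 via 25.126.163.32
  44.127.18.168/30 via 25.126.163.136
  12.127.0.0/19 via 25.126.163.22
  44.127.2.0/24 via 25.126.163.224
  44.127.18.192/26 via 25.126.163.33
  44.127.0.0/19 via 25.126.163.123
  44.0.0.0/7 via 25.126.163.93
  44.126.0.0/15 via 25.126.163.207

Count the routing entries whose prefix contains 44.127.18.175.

Prefixes containing 44.127.18.175:
  44.0.0.0/7 (44.0.0.0 - 45.255.255.255)
  44.126.0.0/15 (44.126.0.0 - 44.127.255.255)
  44.127.0.0/19 (44.127.0.0 - 44.127.31.255)
Total matching entries: 3.

3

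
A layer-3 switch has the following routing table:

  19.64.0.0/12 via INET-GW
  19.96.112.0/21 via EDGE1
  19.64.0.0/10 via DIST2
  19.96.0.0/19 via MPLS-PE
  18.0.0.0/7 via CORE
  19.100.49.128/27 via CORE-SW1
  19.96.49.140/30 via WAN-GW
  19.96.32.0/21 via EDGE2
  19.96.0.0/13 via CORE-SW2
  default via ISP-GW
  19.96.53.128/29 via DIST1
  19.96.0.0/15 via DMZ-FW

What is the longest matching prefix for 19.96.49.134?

Entries matching 19.96.49.134:
  0.0.0.0/0 (default, matches everything)
  18.0.0.0/7 (18.0.0.0 - 19.255.255.255)
  19.64.0.0/10 (19.64.0.0 - 19.127.255.255)
  19.96.0.0/13 (19.96.0.0 - 19.103.255.255)
  19.96.0.0/15 (19.96.0.0 - 19.97.255.255)
Most specific is 19.96.0.0/15.

19.96.0.0/15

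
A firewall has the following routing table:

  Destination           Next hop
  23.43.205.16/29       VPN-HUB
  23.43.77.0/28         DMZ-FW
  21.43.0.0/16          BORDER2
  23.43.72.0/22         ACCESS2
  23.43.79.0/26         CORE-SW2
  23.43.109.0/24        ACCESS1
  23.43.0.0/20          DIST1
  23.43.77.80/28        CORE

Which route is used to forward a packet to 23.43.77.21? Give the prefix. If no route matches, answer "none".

23.43.77.21 is outside every listed prefix and there is no default route.

none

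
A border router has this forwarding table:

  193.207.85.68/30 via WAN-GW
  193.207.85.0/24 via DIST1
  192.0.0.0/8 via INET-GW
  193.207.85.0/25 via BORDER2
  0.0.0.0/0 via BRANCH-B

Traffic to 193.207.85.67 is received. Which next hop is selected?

Routes whose prefix contains 193.207.85.67:
  0.0.0.0/0 (default, matches everything) -> BRANCH-B
  193.207.85.0/24 (193.207.85.0 - 193.207.85.255) -> DIST1
  193.207.85.0/25 (193.207.85.0 - 193.207.85.127) -> BORDER2
More-specific entries that do NOT match:
  193.207.85.68/30 (193.207.85.68 - 193.207.85.71) does not contain 193.207.85.67
Longest matching prefix is /25 -> next hop BORDER2.

BORDER2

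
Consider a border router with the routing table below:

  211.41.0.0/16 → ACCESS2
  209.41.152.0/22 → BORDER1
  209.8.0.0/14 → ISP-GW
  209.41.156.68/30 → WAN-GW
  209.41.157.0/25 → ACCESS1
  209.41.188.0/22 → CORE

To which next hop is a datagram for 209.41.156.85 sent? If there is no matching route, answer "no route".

no route

No entry's prefix contains 209.41.156.85; there is no default route.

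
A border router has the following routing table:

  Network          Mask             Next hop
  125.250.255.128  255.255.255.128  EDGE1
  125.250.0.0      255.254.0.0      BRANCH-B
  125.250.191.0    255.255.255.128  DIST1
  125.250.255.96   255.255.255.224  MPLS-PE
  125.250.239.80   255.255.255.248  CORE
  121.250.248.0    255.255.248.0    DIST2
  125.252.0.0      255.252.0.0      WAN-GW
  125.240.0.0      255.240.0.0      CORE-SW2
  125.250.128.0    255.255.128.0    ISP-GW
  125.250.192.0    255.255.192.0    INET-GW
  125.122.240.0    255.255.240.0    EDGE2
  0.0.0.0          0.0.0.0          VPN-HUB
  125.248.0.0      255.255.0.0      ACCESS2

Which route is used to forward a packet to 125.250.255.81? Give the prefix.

125.250.192.0/18

Entries matching 125.250.255.81:
  0.0.0.0/0 (default, matches everything)
  125.240.0.0/12 (125.240.0.0 - 125.255.255.255)
  125.250.0.0/15 (125.250.0.0 - 125.251.255.255)
  125.250.128.0/17 (125.250.128.0 - 125.250.255.255)
  125.250.192.0/18 (125.250.192.0 - 125.250.255.255)
Most specific is 125.250.192.0/18.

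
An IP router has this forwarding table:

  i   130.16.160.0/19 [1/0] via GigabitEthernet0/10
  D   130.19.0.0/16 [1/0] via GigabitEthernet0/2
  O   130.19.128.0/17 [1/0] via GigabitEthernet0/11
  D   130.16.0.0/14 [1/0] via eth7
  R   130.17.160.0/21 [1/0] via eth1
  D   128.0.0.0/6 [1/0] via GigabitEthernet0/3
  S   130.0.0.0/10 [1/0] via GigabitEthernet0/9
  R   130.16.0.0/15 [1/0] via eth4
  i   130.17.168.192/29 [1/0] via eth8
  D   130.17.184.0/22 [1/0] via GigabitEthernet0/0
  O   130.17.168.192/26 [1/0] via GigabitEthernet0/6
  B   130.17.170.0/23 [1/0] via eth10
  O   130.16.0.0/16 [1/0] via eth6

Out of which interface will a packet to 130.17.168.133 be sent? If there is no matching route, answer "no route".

Routes whose prefix contains 130.17.168.133:
  128.0.0.0/6 (128.0.0.0 - 131.255.255.255) -> GigabitEthernet0/3
  130.0.0.0/10 (130.0.0.0 - 130.63.255.255) -> GigabitEthernet0/9
  130.16.0.0/14 (130.16.0.0 - 130.19.255.255) -> eth7
  130.16.0.0/15 (130.16.0.0 - 130.17.255.255) -> eth4
More-specific entries that do NOT match:
  130.17.168.192/29 (130.17.168.192 - 130.17.168.199) does not contain 130.17.168.133
  130.17.168.192/26 (130.17.168.192 - 130.17.168.255) does not contain 130.17.168.133
  130.17.170.0/23 (130.17.170.0 - 130.17.171.255) does not contain 130.17.168.133
  130.17.184.0/22 (130.17.184.0 - 130.17.187.255) does not contain 130.17.168.133
  130.17.160.0/21 (130.17.160.0 - 130.17.167.255) does not contain 130.17.168.133
  130.16.160.0/19 (130.16.160.0 - 130.16.191.255) does not contain 130.17.168.133
  130.19.128.0/17 (130.19.128.0 - 130.19.255.255) does not contain 130.17.168.133
  130.19.0.0/16 (130.19.0.0 - 130.19.255.255) does not contain 130.17.168.133
  130.16.0.0/16 (130.16.0.0 - 130.16.255.255) does not contain 130.17.168.133
Longest matching prefix is /15 -> interface eth4.

eth4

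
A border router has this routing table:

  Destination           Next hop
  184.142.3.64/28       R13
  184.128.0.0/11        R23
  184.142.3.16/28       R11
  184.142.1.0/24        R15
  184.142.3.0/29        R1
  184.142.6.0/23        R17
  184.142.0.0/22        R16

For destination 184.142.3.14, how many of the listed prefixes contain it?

2

Prefixes containing 184.142.3.14:
  184.128.0.0/11 (184.128.0.0 - 184.159.255.255)
  184.142.0.0/22 (184.142.0.0 - 184.142.3.255)
Total matching entries: 2.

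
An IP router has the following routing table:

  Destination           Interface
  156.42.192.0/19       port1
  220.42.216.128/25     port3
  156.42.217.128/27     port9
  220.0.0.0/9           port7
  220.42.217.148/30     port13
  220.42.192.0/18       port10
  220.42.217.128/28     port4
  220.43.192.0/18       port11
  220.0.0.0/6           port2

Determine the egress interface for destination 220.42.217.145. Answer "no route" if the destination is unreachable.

port10

Routes whose prefix contains 220.42.217.145:
  220.0.0.0/6 (220.0.0.0 - 223.255.255.255) -> port2
  220.0.0.0/9 (220.0.0.0 - 220.127.255.255) -> port7
  220.42.192.0/18 (220.42.192.0 - 220.42.255.255) -> port10
More-specific entries that do NOT match:
  220.42.217.148/30 (220.42.217.148 - 220.42.217.151) does not contain 220.42.217.145
  220.42.217.128/28 (220.42.217.128 - 220.42.217.143) does not contain 220.42.217.145
  156.42.217.128/27 (156.42.217.128 - 156.42.217.159) does not contain 220.42.217.145
  220.42.216.128/25 (220.42.216.128 - 220.42.216.255) does not contain 220.42.217.145
  156.42.192.0/19 (156.42.192.0 - 156.42.223.255) does not contain 220.42.217.145
Longest matching prefix is /18 -> interface port10.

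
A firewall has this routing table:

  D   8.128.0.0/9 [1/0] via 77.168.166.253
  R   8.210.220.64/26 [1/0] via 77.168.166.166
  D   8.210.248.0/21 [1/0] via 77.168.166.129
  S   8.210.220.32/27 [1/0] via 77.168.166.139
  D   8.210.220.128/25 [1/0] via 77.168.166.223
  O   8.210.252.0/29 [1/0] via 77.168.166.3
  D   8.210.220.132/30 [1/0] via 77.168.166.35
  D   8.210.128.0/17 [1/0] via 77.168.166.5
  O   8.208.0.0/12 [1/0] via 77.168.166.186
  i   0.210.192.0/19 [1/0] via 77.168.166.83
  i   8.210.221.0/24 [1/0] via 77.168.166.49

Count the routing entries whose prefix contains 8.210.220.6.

Prefixes containing 8.210.220.6:
  8.128.0.0/9 (8.128.0.0 - 8.255.255.255)
  8.208.0.0/12 (8.208.0.0 - 8.223.255.255)
  8.210.128.0/17 (8.210.128.0 - 8.210.255.255)
Total matching entries: 3.

3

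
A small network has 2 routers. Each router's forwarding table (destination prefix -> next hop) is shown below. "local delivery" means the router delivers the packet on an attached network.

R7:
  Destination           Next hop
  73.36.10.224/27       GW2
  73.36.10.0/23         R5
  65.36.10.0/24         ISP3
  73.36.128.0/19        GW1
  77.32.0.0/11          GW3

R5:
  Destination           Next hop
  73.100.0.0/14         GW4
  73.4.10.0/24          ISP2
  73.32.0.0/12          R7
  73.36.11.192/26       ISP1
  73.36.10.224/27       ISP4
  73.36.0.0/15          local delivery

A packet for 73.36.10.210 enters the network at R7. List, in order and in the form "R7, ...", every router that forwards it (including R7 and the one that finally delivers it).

R7, R5

At R7: longest match for 73.36.10.210 is 73.36.10.0/23 -> R5
At R5: longest match for 73.36.10.210 is 73.36.0.0/15 -> local delivery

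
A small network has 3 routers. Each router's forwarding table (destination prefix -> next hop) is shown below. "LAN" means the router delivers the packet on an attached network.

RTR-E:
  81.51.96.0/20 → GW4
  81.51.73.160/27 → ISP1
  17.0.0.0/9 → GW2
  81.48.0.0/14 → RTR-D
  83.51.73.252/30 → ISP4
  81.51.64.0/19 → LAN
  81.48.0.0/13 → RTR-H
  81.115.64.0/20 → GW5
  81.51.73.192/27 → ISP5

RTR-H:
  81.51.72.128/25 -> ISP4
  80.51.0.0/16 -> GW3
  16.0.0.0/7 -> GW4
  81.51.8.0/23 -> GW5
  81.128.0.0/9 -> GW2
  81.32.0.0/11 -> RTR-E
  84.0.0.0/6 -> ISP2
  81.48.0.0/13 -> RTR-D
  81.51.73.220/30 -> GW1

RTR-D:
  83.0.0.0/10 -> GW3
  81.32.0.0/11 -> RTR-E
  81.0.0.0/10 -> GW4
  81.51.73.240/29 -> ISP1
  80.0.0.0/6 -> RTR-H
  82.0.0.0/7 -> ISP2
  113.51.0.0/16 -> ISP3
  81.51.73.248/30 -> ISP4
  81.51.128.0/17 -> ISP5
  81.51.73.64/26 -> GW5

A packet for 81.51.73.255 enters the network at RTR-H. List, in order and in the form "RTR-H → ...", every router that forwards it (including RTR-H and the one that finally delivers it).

RTR-H → RTR-D → RTR-E

At RTR-H: longest match for 81.51.73.255 is 81.48.0.0/13 -> RTR-D
At RTR-D: longest match for 81.51.73.255 is 81.32.0.0/11 -> RTR-E
At RTR-E: longest match for 81.51.73.255 is 81.51.64.0/19 -> LAN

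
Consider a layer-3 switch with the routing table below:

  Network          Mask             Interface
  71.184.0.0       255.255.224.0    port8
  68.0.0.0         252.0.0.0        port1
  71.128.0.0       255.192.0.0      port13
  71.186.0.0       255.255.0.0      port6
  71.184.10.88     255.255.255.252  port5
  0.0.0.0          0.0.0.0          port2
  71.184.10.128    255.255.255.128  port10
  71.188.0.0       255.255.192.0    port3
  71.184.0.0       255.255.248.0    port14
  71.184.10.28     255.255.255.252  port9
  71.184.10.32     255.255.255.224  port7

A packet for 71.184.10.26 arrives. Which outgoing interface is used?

port8

Routes whose prefix contains 71.184.10.26:
  0.0.0.0/0 (default, matches everything) -> port2
  68.0.0.0/6 (68.0.0.0 - 71.255.255.255) -> port1
  71.128.0.0/10 (71.128.0.0 - 71.191.255.255) -> port13
  71.184.0.0/19 (71.184.0.0 - 71.184.31.255) -> port8
More-specific entries that do NOT match:
  71.184.10.88/30 (71.184.10.88 - 71.184.10.91) does not contain 71.184.10.26
  71.184.10.28/30 (71.184.10.28 - 71.184.10.31) does not contain 71.184.10.26
  71.184.10.32/27 (71.184.10.32 - 71.184.10.63) does not contain 71.184.10.26
  71.184.10.128/25 (71.184.10.128 - 71.184.10.255) does not contain 71.184.10.26
  71.184.0.0/21 (71.184.0.0 - 71.184.7.255) does not contain 71.184.10.26
Longest matching prefix is /19 -> interface port8.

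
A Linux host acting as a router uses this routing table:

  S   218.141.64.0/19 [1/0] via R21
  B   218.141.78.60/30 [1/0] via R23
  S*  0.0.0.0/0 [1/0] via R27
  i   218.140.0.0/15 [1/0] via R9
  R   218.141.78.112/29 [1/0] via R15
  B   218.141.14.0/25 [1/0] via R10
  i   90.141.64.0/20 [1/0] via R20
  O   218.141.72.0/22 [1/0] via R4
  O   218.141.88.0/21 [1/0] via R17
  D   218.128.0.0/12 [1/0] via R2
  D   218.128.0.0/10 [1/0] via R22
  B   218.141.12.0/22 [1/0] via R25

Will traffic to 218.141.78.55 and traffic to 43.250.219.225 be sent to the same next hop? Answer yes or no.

no

218.141.78.55: longest match 218.141.64.0/19 -> R21
43.250.219.225: longest match 0.0.0.0/0 -> R27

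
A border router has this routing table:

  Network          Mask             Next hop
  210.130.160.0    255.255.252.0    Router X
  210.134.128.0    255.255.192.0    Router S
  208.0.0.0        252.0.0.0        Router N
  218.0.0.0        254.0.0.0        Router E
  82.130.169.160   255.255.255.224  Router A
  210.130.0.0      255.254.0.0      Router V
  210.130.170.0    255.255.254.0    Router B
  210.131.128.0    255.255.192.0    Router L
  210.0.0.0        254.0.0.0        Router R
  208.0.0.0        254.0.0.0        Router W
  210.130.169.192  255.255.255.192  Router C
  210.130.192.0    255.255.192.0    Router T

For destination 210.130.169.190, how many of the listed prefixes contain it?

Prefixes containing 210.130.169.190:
  208.0.0.0/6 (208.0.0.0 - 211.255.255.255)
  210.0.0.0/7 (210.0.0.0 - 211.255.255.255)
  210.130.0.0/15 (210.130.0.0 - 210.131.255.255)
Total matching entries: 3.

3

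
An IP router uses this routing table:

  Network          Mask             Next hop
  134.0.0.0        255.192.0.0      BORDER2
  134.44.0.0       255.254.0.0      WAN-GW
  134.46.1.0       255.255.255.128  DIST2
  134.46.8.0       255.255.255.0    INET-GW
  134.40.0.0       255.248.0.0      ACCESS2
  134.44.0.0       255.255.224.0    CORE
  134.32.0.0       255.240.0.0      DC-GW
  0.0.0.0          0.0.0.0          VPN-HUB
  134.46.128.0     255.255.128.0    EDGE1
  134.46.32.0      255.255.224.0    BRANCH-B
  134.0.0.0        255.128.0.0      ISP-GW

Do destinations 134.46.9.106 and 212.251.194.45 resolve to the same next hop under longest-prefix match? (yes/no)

134.46.9.106: longest match 134.40.0.0/13 -> ACCESS2
212.251.194.45: longest match 0.0.0.0/0 -> VPN-HUB

no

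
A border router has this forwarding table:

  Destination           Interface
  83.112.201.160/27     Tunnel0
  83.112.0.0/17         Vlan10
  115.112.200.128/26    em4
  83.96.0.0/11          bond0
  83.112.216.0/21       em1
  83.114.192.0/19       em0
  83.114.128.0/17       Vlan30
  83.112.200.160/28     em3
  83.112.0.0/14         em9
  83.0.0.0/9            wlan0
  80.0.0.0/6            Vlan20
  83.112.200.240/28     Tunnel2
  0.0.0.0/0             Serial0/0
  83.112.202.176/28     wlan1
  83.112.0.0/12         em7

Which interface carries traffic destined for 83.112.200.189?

Routes whose prefix contains 83.112.200.189:
  0.0.0.0/0 (default, matches everything) -> Serial0/0
  80.0.0.0/6 (80.0.0.0 - 83.255.255.255) -> Vlan20
  83.0.0.0/9 (83.0.0.0 - 83.127.255.255) -> wlan0
  83.96.0.0/11 (83.96.0.0 - 83.127.255.255) -> bond0
  83.112.0.0/12 (83.112.0.0 - 83.127.255.255) -> em7
  83.112.0.0/14 (83.112.0.0 - 83.115.255.255) -> em9
More-specific entries that do NOT match:
  83.112.200.160/28 (83.112.200.160 - 83.112.200.175) does not contain 83.112.200.189
  83.112.200.240/28 (83.112.200.240 - 83.112.200.255) does not contain 83.112.200.189
  83.112.202.176/28 (83.112.202.176 - 83.112.202.191) does not contain 83.112.200.189
  83.112.201.160/27 (83.112.201.160 - 83.112.201.191) does not contain 83.112.200.189
  115.112.200.128/26 (115.112.200.128 - 115.112.200.191) does not contain 83.112.200.189
  83.112.216.0/21 (83.112.216.0 - 83.112.223.255) does not contain 83.112.200.189
  83.114.192.0/19 (83.114.192.0 - 83.114.223.255) does not contain 83.112.200.189
  83.112.0.0/17 (83.112.0.0 - 83.112.127.255) does not contain 83.112.200.189
  83.114.128.0/17 (83.114.128.0 - 83.114.255.255) does not contain 83.112.200.189
Longest matching prefix is /14 -> interface em9.

em9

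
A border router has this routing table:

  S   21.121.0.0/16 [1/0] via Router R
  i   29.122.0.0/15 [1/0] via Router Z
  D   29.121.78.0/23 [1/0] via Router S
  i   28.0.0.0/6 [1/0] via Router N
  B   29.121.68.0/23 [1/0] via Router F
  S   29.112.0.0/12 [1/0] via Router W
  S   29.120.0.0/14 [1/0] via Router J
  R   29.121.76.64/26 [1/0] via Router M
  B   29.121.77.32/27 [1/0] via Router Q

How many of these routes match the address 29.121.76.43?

Prefixes containing 29.121.76.43:
  28.0.0.0/6 (28.0.0.0 - 31.255.255.255)
  29.112.0.0/12 (29.112.0.0 - 29.127.255.255)
  29.120.0.0/14 (29.120.0.0 - 29.123.255.255)
Total matching entries: 3.

3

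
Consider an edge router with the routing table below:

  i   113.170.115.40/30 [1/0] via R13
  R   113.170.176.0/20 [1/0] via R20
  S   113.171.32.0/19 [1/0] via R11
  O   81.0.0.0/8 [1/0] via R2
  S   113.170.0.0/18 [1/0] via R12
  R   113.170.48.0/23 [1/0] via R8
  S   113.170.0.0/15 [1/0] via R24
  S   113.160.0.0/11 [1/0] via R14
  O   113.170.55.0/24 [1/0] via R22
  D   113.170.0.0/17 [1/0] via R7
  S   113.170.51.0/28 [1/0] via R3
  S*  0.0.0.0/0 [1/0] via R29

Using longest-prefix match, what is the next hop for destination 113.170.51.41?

R12

Routes whose prefix contains 113.170.51.41:
  0.0.0.0/0 (default, matches everything) -> R29
  113.160.0.0/11 (113.160.0.0 - 113.191.255.255) -> R14
  113.170.0.0/15 (113.170.0.0 - 113.171.255.255) -> R24
  113.170.0.0/17 (113.170.0.0 - 113.170.127.255) -> R7
  113.170.0.0/18 (113.170.0.0 - 113.170.63.255) -> R12
More-specific entries that do NOT match:
  113.170.115.40/30 (113.170.115.40 - 113.170.115.43) does not contain 113.170.51.41
  113.170.51.0/28 (113.170.51.0 - 113.170.51.15) does not contain 113.170.51.41
  113.170.55.0/24 (113.170.55.0 - 113.170.55.255) does not contain 113.170.51.41
  113.170.48.0/23 (113.170.48.0 - 113.170.49.255) does not contain 113.170.51.41
  113.170.176.0/20 (113.170.176.0 - 113.170.191.255) does not contain 113.170.51.41
  113.171.32.0/19 (113.171.32.0 - 113.171.63.255) does not contain 113.170.51.41
Longest matching prefix is /18 -> next hop R12.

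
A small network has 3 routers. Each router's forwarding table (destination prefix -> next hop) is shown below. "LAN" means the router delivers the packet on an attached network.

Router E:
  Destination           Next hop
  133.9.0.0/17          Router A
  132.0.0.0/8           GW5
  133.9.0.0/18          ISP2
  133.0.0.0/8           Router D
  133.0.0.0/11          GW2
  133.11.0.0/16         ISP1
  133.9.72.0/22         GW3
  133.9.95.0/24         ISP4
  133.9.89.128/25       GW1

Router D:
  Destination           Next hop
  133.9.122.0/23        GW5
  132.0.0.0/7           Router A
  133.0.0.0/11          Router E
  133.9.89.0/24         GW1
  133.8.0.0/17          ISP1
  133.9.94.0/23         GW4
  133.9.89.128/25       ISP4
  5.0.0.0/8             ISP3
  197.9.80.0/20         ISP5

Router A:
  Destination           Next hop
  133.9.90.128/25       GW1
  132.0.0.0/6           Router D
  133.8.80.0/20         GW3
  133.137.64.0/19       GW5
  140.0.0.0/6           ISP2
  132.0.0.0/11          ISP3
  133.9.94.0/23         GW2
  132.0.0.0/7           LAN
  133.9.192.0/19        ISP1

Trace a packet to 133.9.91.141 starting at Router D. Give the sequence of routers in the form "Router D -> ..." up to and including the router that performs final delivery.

Router D -> Router E -> Router A

At Router D: longest match for 133.9.91.141 is 133.0.0.0/11 -> Router E
At Router E: longest match for 133.9.91.141 is 133.9.0.0/17 -> Router A
At Router A: longest match for 133.9.91.141 is 132.0.0.0/7 -> LAN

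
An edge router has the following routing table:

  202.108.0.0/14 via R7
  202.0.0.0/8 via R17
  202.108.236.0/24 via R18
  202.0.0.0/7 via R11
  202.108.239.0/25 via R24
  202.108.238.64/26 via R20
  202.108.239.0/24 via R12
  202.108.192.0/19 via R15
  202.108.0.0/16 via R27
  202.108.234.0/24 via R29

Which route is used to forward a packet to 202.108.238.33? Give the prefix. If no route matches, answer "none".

202.108.0.0/16

Entries matching 202.108.238.33:
  202.0.0.0/7 (202.0.0.0 - 203.255.255.255)
  202.0.0.0/8 (202.0.0.0 - 202.255.255.255)
  202.108.0.0/14 (202.108.0.0 - 202.111.255.255)
  202.108.0.0/16 (202.108.0.0 - 202.108.255.255)
Most specific is 202.108.0.0/16.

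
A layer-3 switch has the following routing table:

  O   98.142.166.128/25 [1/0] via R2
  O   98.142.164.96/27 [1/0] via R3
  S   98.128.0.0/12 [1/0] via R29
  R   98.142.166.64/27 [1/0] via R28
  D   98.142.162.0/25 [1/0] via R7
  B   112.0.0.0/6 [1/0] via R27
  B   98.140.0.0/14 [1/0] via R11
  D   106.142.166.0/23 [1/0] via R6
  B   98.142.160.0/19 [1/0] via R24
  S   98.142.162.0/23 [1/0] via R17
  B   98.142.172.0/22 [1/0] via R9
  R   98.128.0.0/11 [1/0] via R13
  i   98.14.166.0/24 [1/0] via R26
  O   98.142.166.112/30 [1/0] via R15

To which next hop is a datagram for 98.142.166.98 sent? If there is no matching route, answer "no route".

Routes whose prefix contains 98.142.166.98:
  98.128.0.0/11 (98.128.0.0 - 98.159.255.255) -> R13
  98.128.0.0/12 (98.128.0.0 - 98.143.255.255) -> R29
  98.140.0.0/14 (98.140.0.0 - 98.143.255.255) -> R11
  98.142.160.0/19 (98.142.160.0 - 98.142.191.255) -> R24
More-specific entries that do NOT match:
  98.142.166.112/30 (98.142.166.112 - 98.142.166.115) does not contain 98.142.166.98
  98.142.164.96/27 (98.142.164.96 - 98.142.164.127) does not contain 98.142.166.98
  98.142.166.64/27 (98.142.166.64 - 98.142.166.95) does not contain 98.142.166.98
  98.142.166.128/25 (98.142.166.128 - 98.142.166.255) does not contain 98.142.166.98
  98.142.162.0/25 (98.142.162.0 - 98.142.162.127) does not contain 98.142.166.98
  98.14.166.0/24 (98.14.166.0 - 98.14.166.255) does not contain 98.142.166.98
  106.142.166.0/23 (106.142.166.0 - 106.142.167.255) does not contain 98.142.166.98
  98.142.162.0/23 (98.142.162.0 - 98.142.163.255) does not contain 98.142.166.98
  98.142.172.0/22 (98.142.172.0 - 98.142.175.255) does not contain 98.142.166.98
Longest matching prefix is /19 -> next hop R24.

R24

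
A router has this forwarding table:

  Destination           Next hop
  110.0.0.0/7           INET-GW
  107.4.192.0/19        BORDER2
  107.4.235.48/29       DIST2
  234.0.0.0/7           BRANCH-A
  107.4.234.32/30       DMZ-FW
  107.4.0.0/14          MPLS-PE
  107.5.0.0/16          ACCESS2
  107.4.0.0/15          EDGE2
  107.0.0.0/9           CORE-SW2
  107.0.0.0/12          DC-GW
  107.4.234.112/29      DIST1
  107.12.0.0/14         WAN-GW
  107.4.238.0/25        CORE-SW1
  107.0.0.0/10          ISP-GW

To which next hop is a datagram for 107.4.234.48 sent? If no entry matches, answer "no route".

Routes whose prefix contains 107.4.234.48:
  107.0.0.0/9 (107.0.0.0 - 107.127.255.255) -> CORE-SW2
  107.0.0.0/10 (107.0.0.0 - 107.63.255.255) -> ISP-GW
  107.0.0.0/12 (107.0.0.0 - 107.15.255.255) -> DC-GW
  107.4.0.0/14 (107.4.0.0 - 107.7.255.255) -> MPLS-PE
  107.4.0.0/15 (107.4.0.0 - 107.5.255.255) -> EDGE2
More-specific entries that do NOT match:
  107.4.234.32/30 (107.4.234.32 - 107.4.234.35) does not contain 107.4.234.48
  107.4.235.48/29 (107.4.235.48 - 107.4.235.55) does not contain 107.4.234.48
  107.4.234.112/29 (107.4.234.112 - 107.4.234.119) does not contain 107.4.234.48
  107.4.238.0/25 (107.4.238.0 - 107.4.238.127) does not contain 107.4.234.48
  107.4.192.0/19 (107.4.192.0 - 107.4.223.255) does not contain 107.4.234.48
  107.5.0.0/16 (107.5.0.0 - 107.5.255.255) does not contain 107.4.234.48
Longest matching prefix is /15 -> next hop EDGE2.

EDGE2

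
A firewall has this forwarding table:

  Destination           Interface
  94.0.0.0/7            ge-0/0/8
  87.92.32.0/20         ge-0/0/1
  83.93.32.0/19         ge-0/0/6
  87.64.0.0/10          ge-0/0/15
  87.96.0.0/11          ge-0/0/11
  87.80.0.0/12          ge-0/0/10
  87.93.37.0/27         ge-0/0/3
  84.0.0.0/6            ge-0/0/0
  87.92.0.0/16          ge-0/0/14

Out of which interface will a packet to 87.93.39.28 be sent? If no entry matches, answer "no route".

ge-0/0/10

Routes whose prefix contains 87.93.39.28:
  84.0.0.0/6 (84.0.0.0 - 87.255.255.255) -> ge-0/0/0
  87.64.0.0/10 (87.64.0.0 - 87.127.255.255) -> ge-0/0/15
  87.80.0.0/12 (87.80.0.0 - 87.95.255.255) -> ge-0/0/10
More-specific entries that do NOT match:
  87.93.37.0/27 (87.93.37.0 - 87.93.37.31) does not contain 87.93.39.28
  87.92.32.0/20 (87.92.32.0 - 87.92.47.255) does not contain 87.93.39.28
  83.93.32.0/19 (83.93.32.0 - 83.93.63.255) does not contain 87.93.39.28
  87.92.0.0/16 (87.92.0.0 - 87.92.255.255) does not contain 87.93.39.28
Longest matching prefix is /12 -> interface ge-0/0/10.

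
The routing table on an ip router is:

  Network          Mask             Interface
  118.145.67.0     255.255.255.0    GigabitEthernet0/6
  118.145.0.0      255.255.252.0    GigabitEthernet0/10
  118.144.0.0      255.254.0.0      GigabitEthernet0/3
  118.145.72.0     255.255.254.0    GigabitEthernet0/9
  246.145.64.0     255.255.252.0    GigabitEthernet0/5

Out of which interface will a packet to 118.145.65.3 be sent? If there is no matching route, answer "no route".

GigabitEthernet0/3

Routes whose prefix contains 118.145.65.3:
  118.144.0.0/15 (118.144.0.0 - 118.145.255.255) -> GigabitEthernet0/3
More-specific entries that do NOT match:
  118.145.67.0/24 (118.145.67.0 - 118.145.67.255) does not contain 118.145.65.3
  118.145.72.0/23 (118.145.72.0 - 118.145.73.255) does not contain 118.145.65.3
  118.145.0.0/22 (118.145.0.0 - 118.145.3.255) does not contain 118.145.65.3
  246.145.64.0/22 (246.145.64.0 - 246.145.67.255) does not contain 118.145.65.3
Longest matching prefix is /15 -> interface GigabitEthernet0/3.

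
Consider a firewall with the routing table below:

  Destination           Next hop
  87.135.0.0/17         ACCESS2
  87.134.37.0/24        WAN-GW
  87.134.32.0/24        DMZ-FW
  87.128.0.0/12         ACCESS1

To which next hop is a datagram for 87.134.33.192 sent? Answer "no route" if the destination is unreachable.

Routes whose prefix contains 87.134.33.192:
  87.128.0.0/12 (87.128.0.0 - 87.143.255.255) -> ACCESS1
More-specific entries that do NOT match:
  87.134.37.0/24 (87.134.37.0 - 87.134.37.255) does not contain 87.134.33.192
  87.134.32.0/24 (87.134.32.0 - 87.134.32.255) does not contain 87.134.33.192
  87.135.0.0/17 (87.135.0.0 - 87.135.127.255) does not contain 87.134.33.192
Longest matching prefix is /12 -> next hop ACCESS1.

ACCESS1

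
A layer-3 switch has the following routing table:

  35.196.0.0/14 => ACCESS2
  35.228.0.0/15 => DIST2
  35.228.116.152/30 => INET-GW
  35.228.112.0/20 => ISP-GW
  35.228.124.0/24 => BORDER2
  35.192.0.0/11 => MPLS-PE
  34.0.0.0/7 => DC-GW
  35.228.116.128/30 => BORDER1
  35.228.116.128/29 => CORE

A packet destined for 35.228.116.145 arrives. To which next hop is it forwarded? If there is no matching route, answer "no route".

Routes whose prefix contains 35.228.116.145:
  34.0.0.0/7 (34.0.0.0 - 35.255.255.255) -> DC-GW
  35.228.0.0/15 (35.228.0.0 - 35.229.255.255) -> DIST2
  35.228.112.0/20 (35.228.112.0 - 35.228.127.255) -> ISP-GW
More-specific entries that do NOT match:
  35.228.116.152/30 (35.228.116.152 - 35.228.116.155) does not contain 35.228.116.145
  35.228.116.128/30 (35.228.116.128 - 35.228.116.131) does not contain 35.228.116.145
  35.228.116.128/29 (35.228.116.128 - 35.228.116.135) does not contain 35.228.116.145
  35.228.124.0/24 (35.228.124.0 - 35.228.124.255) does not contain 35.228.116.145
Longest matching prefix is /20 -> next hop ISP-GW.

ISP-GW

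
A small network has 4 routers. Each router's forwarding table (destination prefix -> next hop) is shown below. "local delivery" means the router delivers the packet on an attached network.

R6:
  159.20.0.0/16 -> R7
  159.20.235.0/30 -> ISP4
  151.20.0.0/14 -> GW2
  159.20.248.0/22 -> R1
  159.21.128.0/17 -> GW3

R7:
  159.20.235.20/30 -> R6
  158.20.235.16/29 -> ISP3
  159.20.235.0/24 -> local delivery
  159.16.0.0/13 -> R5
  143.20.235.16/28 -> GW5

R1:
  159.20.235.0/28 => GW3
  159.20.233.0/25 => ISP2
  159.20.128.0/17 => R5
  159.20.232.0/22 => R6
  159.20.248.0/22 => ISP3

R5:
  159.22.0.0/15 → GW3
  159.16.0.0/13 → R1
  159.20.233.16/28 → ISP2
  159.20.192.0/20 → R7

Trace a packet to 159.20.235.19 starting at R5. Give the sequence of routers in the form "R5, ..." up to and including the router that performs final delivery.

At R5: longest match for 159.20.235.19 is 159.16.0.0/13 -> R1
At R1: longest match for 159.20.235.19 is 159.20.232.0/22 -> R6
At R6: longest match for 159.20.235.19 is 159.20.0.0/16 -> R7
At R7: longest match for 159.20.235.19 is 159.20.235.0/24 -> local delivery

R5, R1, R6, R7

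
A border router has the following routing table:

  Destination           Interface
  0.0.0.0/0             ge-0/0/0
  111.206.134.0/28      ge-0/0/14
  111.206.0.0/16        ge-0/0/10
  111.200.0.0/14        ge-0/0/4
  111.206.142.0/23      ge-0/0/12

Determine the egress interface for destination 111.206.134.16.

Routes whose prefix contains 111.206.134.16:
  0.0.0.0/0 (default, matches everything) -> ge-0/0/0
  111.206.0.0/16 (111.206.0.0 - 111.206.255.255) -> ge-0/0/10
More-specific entries that do NOT match:
  111.206.134.0/28 (111.206.134.0 - 111.206.134.15) does not contain 111.206.134.16
  111.206.142.0/23 (111.206.142.0 - 111.206.143.255) does not contain 111.206.134.16
Longest matching prefix is /16 -> interface ge-0/0/10.

ge-0/0/10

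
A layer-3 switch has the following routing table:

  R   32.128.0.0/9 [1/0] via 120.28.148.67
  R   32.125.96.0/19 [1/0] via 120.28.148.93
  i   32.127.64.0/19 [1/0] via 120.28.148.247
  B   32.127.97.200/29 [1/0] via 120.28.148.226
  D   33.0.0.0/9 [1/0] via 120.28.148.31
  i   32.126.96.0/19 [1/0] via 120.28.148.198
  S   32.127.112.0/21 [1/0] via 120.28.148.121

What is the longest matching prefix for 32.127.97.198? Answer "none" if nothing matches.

none

32.127.97.198 is outside every listed prefix and there is no default route.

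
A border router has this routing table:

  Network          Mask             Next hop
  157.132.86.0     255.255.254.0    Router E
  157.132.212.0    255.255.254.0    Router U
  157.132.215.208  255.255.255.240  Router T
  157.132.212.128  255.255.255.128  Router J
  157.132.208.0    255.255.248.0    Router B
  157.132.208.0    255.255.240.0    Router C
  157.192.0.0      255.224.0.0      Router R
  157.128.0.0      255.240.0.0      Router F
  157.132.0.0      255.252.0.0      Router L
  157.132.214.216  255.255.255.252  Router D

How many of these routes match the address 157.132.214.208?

Prefixes containing 157.132.214.208:
  157.128.0.0/12 (157.128.0.0 - 157.143.255.255)
  157.132.0.0/14 (157.132.0.0 - 157.135.255.255)
  157.132.208.0/20 (157.132.208.0 - 157.132.223.255)
  157.132.208.0/21 (157.132.208.0 - 157.132.215.255)
Total matching entries: 4.

4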